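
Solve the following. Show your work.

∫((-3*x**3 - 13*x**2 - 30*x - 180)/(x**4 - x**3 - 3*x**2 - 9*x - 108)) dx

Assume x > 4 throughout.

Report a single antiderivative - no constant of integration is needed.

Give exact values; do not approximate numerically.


Step 1. Decompose ∫((-3*x**3 - 13*x**2 - 30*x - 180)/(x**4 - x**3 - 3*x**2 - 9*x - 108)) dx by partial fractions, (-3*x**3 - 13*x**2 - 30*x - 180)/(x**4 - x**3 - 3*x**2 - 9*x - 108) = 3/(x**2 + 9) + 1/(x + 3) - 4/(x - 4): now ∫(-4/(x - 4)) dx + ∫(1/(x + 3)) dx + ∫(3/(x**2 + 9)) dx.
Step 2. Evaluate the standard form [assuming x > -3]: now log(x + 3) + ∫(-4/(x - 4)) dx + ∫(3/(x**2 + 9)) dx.
Step 3. Evaluate the standard form [assuming x > 4]: now -4*log(x - 4) + log(x + 3) + ∫(3/(x**2 + 9)) dx.
Step 4. Evaluate the standard form: now -4*log(x - 4) + log(x + 3) + atan(x/3).
Answer: -4*log(x - 4) + log(x + 3) + atan(x/3).


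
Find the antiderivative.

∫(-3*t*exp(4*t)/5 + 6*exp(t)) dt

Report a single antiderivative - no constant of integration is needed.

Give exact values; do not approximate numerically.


Answer: -3*t*exp(4*t)/20 + 3*exp(4*t)/80 + 6*exp(t).


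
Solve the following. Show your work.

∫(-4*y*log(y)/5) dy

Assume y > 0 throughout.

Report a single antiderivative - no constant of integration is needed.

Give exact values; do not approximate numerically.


Step 1. Integrate ∫(-4*y*log(y)/5) dy by parts with u = log(y), dv = (-4*y/5) dy, so v = -2*y**2/5 [assuming y > 0]: now -2*y**2*log(y)/5 + ∫(2*y/5) dy.
Step 2. Evaluate the standard form: now -2*y**2*log(y)/5 + y**2/5.
Answer: -2*y**2*log(y)/5 + y**2/5.


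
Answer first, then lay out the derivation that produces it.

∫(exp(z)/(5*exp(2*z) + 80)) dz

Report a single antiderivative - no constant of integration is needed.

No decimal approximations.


The answer is atan(exp(z)/4)/20.
Step 1. Substitute u = exp(z), turning ∫(exp(z)/(5*exp(2*z) + 80)) dz into ∫(1/(5*(u**2 + 16))) du: now ∫(1/(5*(u**2 + 16))) du.
Step 2. Evaluate the standard form: now atan(u/4)/20.
Step 3. Substitute back u = exp(z): now atan(exp(z)/4)/20.
Answer: atan(exp(z)/4)/20.


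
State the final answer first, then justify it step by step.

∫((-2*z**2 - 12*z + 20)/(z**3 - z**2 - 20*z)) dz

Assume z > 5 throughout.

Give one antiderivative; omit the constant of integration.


The answer is -log(z) - 2*log(z - 5) + log(z + 4).
Step 1. Decompose ∫((-2*z**2 - 12*z + 20)/(z**3 - z**2 - 20*z)) dz by partial fractions, (-2*z**2 - 12*z + 20)/(z**3 - z**2 - 20*z) = 1/(z + 4) - 2/(z - 5) - 1/z: now ∫(-1/z) dz + ∫(-2/(z - 5)) dz + ∫(1/(z + 4)) dz.
Step 2. Evaluate the standard form [assuming z > 5]: now -2*log(z - 5) + ∫(-1/z) dz + ∫(1/(z + 4)) dz.
Step 3. Evaluate the standard form [assuming z > 0]: now -log(z) - 2*log(z - 5) + ∫(1/(z + 4)) dz.
Step 4. Evaluate the standard form [assuming z > -4]: now -log(z) - 2*log(z - 5) + log(z + 4).
Answer: -log(z) - 2*log(z - 5) + log(z + 4).


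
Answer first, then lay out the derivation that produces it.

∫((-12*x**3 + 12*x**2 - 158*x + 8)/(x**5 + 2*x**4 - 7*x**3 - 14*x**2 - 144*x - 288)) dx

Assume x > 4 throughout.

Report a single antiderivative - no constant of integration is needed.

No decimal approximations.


The answer is -log(x - 4) - 3*log(x + 2) + 4*log(x + 4) + 2*atan(x/3)/3.
Step 1. Decompose ∫((-12*x**3 + 12*x**2 - 158*x + 8)/(x**5 + 2*x**4 - 7*x**3 - 14*x**2 - 144*x - 288)) dx by partial fractions, (-12*x**3 + 12*x**2 - 158*x + 8)/(x**5 + 2*x**4 - 7*x**3 - 14*x**2 - 144*x - 288) = 2/(x**2 + 9) + 4/(x + 4) - 3/(x + 2) - 1/(x - 4): now ∫(-1/(x - 4)) dx + ∫(-3/(x + 2)) dx + ∫(4/(x + 4)) dx + ∫(2/(x**2 + 9)) dx.
Step 2. Evaluate the standard form [assuming x > -4]: now 4*log(x + 4) + ∫(-1/(x - 4)) dx + ∫(-3/(x + 2)) dx + ∫(2/(x**2 + 9)) dx.
Step 3. Evaluate the standard form [assuming x > 4]: now -log(x - 4) + 4*log(x + 4) + ∫(-3/(x + 2)) dx + ∫(2/(x**2 + 9)) dx.
Step 4. Evaluate the standard form [assuming x > -2]: now -log(x - 4) - 3*log(x + 2) + 4*log(x + 4) + ∫(2/(x**2 + 9)) dx.
Step 5. Evaluate the standard form: now -log(x - 4) - 3*log(x + 2) + 4*log(x + 4) + 2*atan(x/3)/3.
Answer: -log(x - 4) - 3*log(x + 2) + 4*log(x + 4) + 2*atan(x/3)/3.


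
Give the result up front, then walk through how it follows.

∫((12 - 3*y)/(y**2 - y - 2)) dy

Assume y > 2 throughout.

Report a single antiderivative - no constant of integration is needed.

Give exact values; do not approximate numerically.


The answer is 2*log(y - 2) - 5*log(y + 1).
Step 1. Decompose ∫((12 - 3*y)/(y**2 - y - 2)) dy by partial fractions, (12 - 3*y)/(y**2 - y - 2) = -5/(y + 1) + 2/(y - 2): now ∫(2/(y - 2)) dy + ∫(-5/(y + 1)) dy.
Step 2. Evaluate the standard form [assuming y > 2]: now 2*log(y - 2) + ∫(-5/(y + 1)) dy.
Step 3. Evaluate the standard form [assuming y > -1]: now 2*log(y - 2) - 5*log(y + 1).
Answer: 2*log(y - 2) - 5*log(y + 1).


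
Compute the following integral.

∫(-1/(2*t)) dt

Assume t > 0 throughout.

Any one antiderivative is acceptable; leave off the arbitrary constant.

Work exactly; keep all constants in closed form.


Answer: -log(t)/2.


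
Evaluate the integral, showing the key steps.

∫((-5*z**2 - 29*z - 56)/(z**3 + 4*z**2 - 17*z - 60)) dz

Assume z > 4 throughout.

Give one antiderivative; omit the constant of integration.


Step 1. Decompose ∫((-5*z**2 - 29*z - 56)/(z**3 + 4*z**2 - 17*z - 60)) dz by partial fractions, (-5*z**2 - 29*z - 56)/(z**3 + 4*z**2 - 17*z - 60) = -2/(z + 5) + 1/(z + 3) - 4/(z - 4): now ∫(-4/(z - 4)) dz + ∫(1/(z + 3)) dz + ∫(-2/(z + 5)) dz.
Step 2. Evaluate the standard form [assuming z > -3]: now log(z + 3) + ∫(-4/(z - 4)) dz + ∫(-2/(z + 5)) dz.
Step 3. Evaluate the standard form [assuming z > 4]: now -4*log(z - 4) + log(z + 3) + ∫(-2/(z + 5)) dz.
Step 4. Evaluate the standard form [assuming z > -5]: now -4*log(z - 4) + log(z + 3) - 2*log(z + 5).
Answer: -4*log(z - 4) + log(z + 3) - 2*log(z + 5).


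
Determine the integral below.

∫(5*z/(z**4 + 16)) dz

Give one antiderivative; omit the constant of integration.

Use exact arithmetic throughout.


Answer: 5*atan(z**2/4)/8.


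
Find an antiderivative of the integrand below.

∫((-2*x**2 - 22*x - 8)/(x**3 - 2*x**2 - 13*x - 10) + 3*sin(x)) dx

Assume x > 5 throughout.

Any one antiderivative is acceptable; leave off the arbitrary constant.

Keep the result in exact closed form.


Answer: -4*log(x - 5) - 2*log(x + 1) + 4*log(x + 2) - 3*cos(x).


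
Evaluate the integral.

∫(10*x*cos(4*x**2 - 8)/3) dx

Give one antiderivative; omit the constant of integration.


Answer: 5*sin(4*x**2 - 8)/12.


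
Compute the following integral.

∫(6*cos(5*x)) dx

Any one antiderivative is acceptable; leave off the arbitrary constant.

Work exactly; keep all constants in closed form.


Answer: 6*sin(5*x)/5.


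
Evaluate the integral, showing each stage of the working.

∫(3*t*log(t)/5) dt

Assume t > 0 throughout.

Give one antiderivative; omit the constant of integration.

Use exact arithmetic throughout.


Step 1. Integrate ∫(3*t*log(t)/5) dt by parts with u = log(t), dv = (3*t/5) dt, so v = 3*t**2/10 [assuming t > 0]: now 3*t**2*log(t)/10 + ∫(-3*t/10) dt.
Step 2. Evaluate the standard form: now 3*t**2*log(t)/10 - 3*t**2/20.
Answer: 3*t**2*log(t)/10 - 3*t**2/20.


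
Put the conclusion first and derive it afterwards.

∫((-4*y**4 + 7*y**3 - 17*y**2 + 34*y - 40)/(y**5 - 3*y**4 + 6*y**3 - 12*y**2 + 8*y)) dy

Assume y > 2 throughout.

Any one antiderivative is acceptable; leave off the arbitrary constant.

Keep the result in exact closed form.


The answer is -5*log(y) - 3*log(y - 2) + 4*log(y - 1) - 3*atan(y/2)/2.
Step 1. Decompose ∫((-4*y**4 + 7*y**3 - 17*y**2 + 34*y - 40)/(y**5 - 3*y**4 + 6*y**3 - 12*y**2 + 8*y)) dy by partial fractions, (-4*y**4 + 7*y**3 - 17*y**2 + 34*y - 40)/(y**5 - 3*y**4 + 6*y**3 - 12*y**2 + 8*y) = -3/(y**2 + 4) + 4/(y - 1) - 3/(y - 2) - 5/y: now ∫(-5/y) dy + ∫(-3/(y - 2)) dy + ∫(4/(y - 1)) dy + ∫(-3/(y**2 + 4)) dy.
Step 2. Evaluate the standard form [assuming y > 2]: now -3*log(y - 2) + ∫(-5/y) dy + ∫(4/(y - 1)) dy + ∫(-3/(y**2 + 4)) dy.
Step 3. Evaluate the standard form [assuming y > 1]: now -3*log(y - 2) + 4*log(y - 1) + ∫(-5/y) dy + ∫(-3/(y**2 + 4)) dy.
Step 4. Evaluate the standard form [assuming y > 0]: now -5*log(y) - 3*log(y - 2) + 4*log(y - 1) + ∫(-3/(y**2 + 4)) dy.
Step 5. Evaluate the standard form: now -5*log(y) - 3*log(y - 2) + 4*log(y - 1) - 3*atan(y/2)/2.
Answer: -5*log(y) - 3*log(y - 2) + 4*log(y - 1) - 3*atan(y/2)/2.


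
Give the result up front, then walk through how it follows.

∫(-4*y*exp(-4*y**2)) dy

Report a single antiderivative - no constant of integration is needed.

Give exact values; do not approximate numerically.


The answer is exp(-4*y**2)/2.
Step 1. Substitute u = y**2, turning ∫(-4*y*exp(-4*y**2)) dy into ∫(-2*exp(-4*u)) du: now ∫(-2*exp(-4*u)) du.
Step 2. Evaluate the standard form: now exp(-4*u)/2.
Step 3. Substitute back u = y**2: now exp(-4*y**2)/2.
Answer: exp(-4*y**2)/2.


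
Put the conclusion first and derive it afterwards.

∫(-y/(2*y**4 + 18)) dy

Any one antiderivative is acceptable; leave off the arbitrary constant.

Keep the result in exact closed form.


The answer is -atan(y**2/3)/12.
Step 1. Substitute u = y**2, turning ∫(-y/(2*y**4 + 18)) dy into ∫(-1/(4*(u**2 + 9))) du: now ∫(-1/(4*(u**2 + 9))) du.
Step 2. Evaluate the standard form: now -atan(u/3)/12.
Step 3. Substitute back u = y**2: now -atan(y**2/3)/12.
Answer: -atan(y**2/3)/12.


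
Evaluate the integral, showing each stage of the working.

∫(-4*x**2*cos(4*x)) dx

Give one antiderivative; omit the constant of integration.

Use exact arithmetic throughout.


Step 1. Integrate ∫(-4*x**2*cos(4*x)) dx by parts with u = x**2, dv = (-4*cos(4*x)) dx, so v = -sin(4*x): now -x**2*sin(4*x) + ∫(2*x*sin(4*x)) dx.
Step 2. Integrate ∫(2*x*sin(4*x)) dx by parts with u = x, dv = (2*sin(4*x)) dx, so v = -cos(4*x)/2: now -x**2*sin(4*x) - x*cos(4*x)/2 + ∫(cos(4*x)/2) dx.
Step 3. Evaluate the standard form: now -x**2*sin(4*x) - x*cos(4*x)/2 + sin(4*x)/8.
Answer: -x**2*sin(4*x) - x*cos(4*x)/2 + sin(4*x)/8.


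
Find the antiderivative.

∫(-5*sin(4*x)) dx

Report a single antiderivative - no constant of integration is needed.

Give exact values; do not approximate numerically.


Answer: 5*cos(4*x)/4.


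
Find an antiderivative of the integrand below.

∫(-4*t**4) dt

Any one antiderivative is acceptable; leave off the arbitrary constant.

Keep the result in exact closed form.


Answer: -4*t**5/5.


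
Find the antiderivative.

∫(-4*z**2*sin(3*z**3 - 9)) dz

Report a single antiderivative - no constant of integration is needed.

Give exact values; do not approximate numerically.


Answer: 4*cos(3*z**3 - 9)/9.


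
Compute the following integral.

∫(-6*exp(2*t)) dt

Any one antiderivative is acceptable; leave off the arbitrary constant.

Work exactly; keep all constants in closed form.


Answer: -3*exp(2*t).


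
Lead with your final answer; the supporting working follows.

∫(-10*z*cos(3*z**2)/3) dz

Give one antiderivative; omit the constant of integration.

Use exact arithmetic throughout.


The answer is -5*sin(3*z**2)/9.
Step 1. Substitute u = z**2, turning ∫(-10*z*cos(3*z**2)/3) dz into ∫(-5*cos(3*u)/3) du: now ∫(-5*cos(3*u)/3) du.
Step 2. Evaluate the standard form: now -5*sin(3*u)/9.
Step 3. Substitute back u = z**2: now -5*sin(3*z**2)/9.
Answer: -5*sin(3*z**2)/9.


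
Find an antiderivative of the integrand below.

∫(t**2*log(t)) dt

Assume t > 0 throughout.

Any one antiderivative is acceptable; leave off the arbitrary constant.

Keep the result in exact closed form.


Answer: t**3*log(t)/3 - t**3/9.


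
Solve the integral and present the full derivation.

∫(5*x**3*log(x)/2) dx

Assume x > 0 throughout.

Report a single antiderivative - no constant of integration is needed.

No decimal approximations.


Step 1. Integrate ∫(5*x**3*log(x)/2) dx by parts with u = log(x), dv = (5*x**3/2) dx, so v = 5*x**4/8 [assuming x > 0]: now 5*x**4*log(x)/8 + ∫(-5*x**3/8) dx.
Step 2. Evaluate the standard form: now 5*x**4*log(x)/8 - 5*x**4/32.
Answer: 5*x**4*log(x)/8 - 5*x**4/32.


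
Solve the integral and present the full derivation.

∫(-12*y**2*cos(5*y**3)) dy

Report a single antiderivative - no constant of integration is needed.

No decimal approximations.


Step 1. Substitute u = y**3, turning ∫(-12*y**2*cos(5*y**3)) dy into ∫(-4*cos(5*u)) du: now ∫(-4*cos(5*u)) du.
Step 2. Evaluate the standard form: now -4*sin(5*u)/5.
Step 3. Substitute back u = y**3: now -4*sin(5*y**3)/5.
Answer: -4*sin(5*y**3)/5.


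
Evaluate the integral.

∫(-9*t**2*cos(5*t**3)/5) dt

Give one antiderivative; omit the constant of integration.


Answer: -3*sin(5*t**3)/25.


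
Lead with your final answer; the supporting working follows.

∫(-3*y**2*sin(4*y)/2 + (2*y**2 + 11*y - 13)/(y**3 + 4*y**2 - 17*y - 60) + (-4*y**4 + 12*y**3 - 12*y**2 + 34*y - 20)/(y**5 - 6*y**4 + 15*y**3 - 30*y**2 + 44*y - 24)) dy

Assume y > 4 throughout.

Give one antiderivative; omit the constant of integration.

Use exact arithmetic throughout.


The answer is 3*y**2*cos(4*y)/8 - 3*y*sin(4*y)/16 + log(y - 4) - log(y - 3) - 4*log(y - 2) + log(y - 1) + 2*log(y + 3) - log(y + 5) - 3*cos(4*y)/64 - atan(y/2).
Step 1. Rewrite: now ∫(-3*y**2*sin(4*y)/2) dy + ∫((2*y**2 + 11*y - 13)/(y**3 + 4*y**2 - 17*y - 60)) dy + ∫((-4*y**4 + 12*y**3 - 12*y**2 + 34*y - 20)/(y**5 - 6*y**4 + 15*y**3 - 30*y**2 + 44*y - 24)) dy.
Step 2. Decompose ∫((2*y**2 + 11*y - 13)/(y**3 + 4*y**2 - 17*y - 60)) dy by partial fractions, (2*y**2 + 11*y - 13)/(y**3 + 4*y**2 - 17*y - 60) = -1/(y + 5) + 2/(y + 3) + 1/(y - 4): now ∫(-3*y**2*sin(4*y)/2) dy + ∫((-4*y**4 + 12*y**3 - 12*y**2 + 34*y - 20)/(y**5 - 6*y**4 + 15*y**3 - 30*y**2 + 44*y - 24)) dy + ∫(1/(y - 4)) dy + ∫(2/(y + 3)) dy + ∫(-1/(y + 5)) dy.
Step 3. Evaluate the standard form [assuming y > -3]: now 2*log(y + 3) + ∫(-3*y**2*sin(4*y)/2) dy + ∫((-4*y**4 + 12*y**3 - 12*y**2 + 34*y - 20)/(y**5 - 6*y**4 + 15*y**3 - 30*y**2 + 44*y - 24)) dy + ∫(1/(y - 4)) dy + ∫(-1/(y + 5)) dy.
Step 4. Evaluate the standard form [assuming y > 4]: now log(y - 4) + 2*log(y + 3) + ∫(-3*y**2*sin(4*y)/2) dy + ∫((-4*y**4 + 12*y**3 - 12*y**2 + 34*y - 20)/(y**5 - 6*y**4 + 15*y**3 - 30*y**2 + 44*y - 24)) dy + ∫(-1/(y + 5)) dy.
Step 5. Evaluate the standard form [assuming y > -5]: now log(y - 4) + 2*log(y + 3) - log(y + 5) + ∫(-3*y**2*sin(4*y)/2) dy + ∫((-4*y**4 + 12*y**3 - 12*y**2 + 34*y - 20)/(y**5 - 6*y**4 + 15*y**3 - 30*y**2 + 44*y - 24)) dy.
Step 6. Integrate ∫(-3*y**2*sin(4*y)/2) dy by parts with u = y**2, dv = (-3*sin(4*y)/2) dy, so v = 3*cos(4*y)/8: now 3*y**2*cos(4*y)/8 + log(y - 4) + 2*log(y + 3) - log(y + 5) + ∫(-3*y*cos(4*y)/4) dy + ∫((-4*y**4 + 12*y**3 - 12*y**2 + 34*y - 20)/(y**5 - 6*y**4 + 15*y**3 - 30*y**2 + 44*y - 24)) dy.
Step 7. Integrate ∫(-3*y*cos(4*y)/4) dy by parts with u = y, dv = (-3*cos(4*y)/4) dy, so v = -3*sin(4*y)/16: now 3*y**2*cos(4*y)/8 - 3*y*sin(4*y)/16 + log(y - 4) + 2*log(y + 3) - log(y + 5) + ∫((-4*y**4 + 12*y**3 - 12*y**2 + 34*y - 20)/(y**5 - 6*y**4 + 15*y**3 - 30*y**2 + 44*y - 24)) dy + ∫(3*sin(4*y)/16) dy.
Step 8. Evaluate the standard form: now 3*y**2*cos(4*y)/8 - 3*y*sin(4*y)/16 + log(y - 4) + 2*log(y + 3) - log(y + 5) - 3*cos(4*y)/64 + ∫((-4*y**4 + 12*y**3 - 12*y**2 + 34*y - 20)/(y**5 - 6*y**4 + 15*y**3 - 30*y**2 + 44*y - 24)) dy.
Step 9. Decompose ∫((-4*y**4 + 12*y**3 - 12*y**2 + 34*y - 20)/(y**5 - 6*y**4 + 15*y**3 - 30*y**2 + 44*y - 24)) dy by partial fractions, (-4*y**4 + 12*y**3 - 12*y**2 + 34*y - 20)/(y**5 - 6*y**4 + 15*y**3 - 30*y**2 + 44*y - 24) = -2/(y**2 + 4) + 1/(y - 1) - 4/(y - 2) - 1/(y - 3): now 3*y**2*cos(4*y)/8 - 3*y*sin(4*y)/16 + log(y - 4) + 2*log(y + 3) - log(y + 5) - 3*cos(4*y)/64 + ∫(-1/(y - 3)) dy + ∫(-4/(y - 2)) dy + ∫(1/(y - 1)) dy + ∫(-2/(y**2 + 4)) dy.
Step 10. Evaluate the standard form [assuming y > 3]: now 3*y**2*cos(4*y)/8 - 3*y*sin(4*y)/16 + log(y - 4) - log(y - 3) + 2*log(y + 3) - log(y + 5) - 3*cos(4*y)/64 + ∫(-4/(y - 2)) dy + ∫(1/(y - 1)) dy + ∫(-2/(y**2 + 4)) dy.
Step 11. Evaluate the standard form [assuming y > 1]: now 3*y**2*cos(4*y)/8 - 3*y*sin(4*y)/16 + log(y - 4) - log(y - 3) + log(y - 1) + 2*log(y + 3) - log(y + 5) - 3*cos(4*y)/64 + ∫(-4/(y - 2)) dy + ∫(-2/(y**2 + 4)) dy.
Step 12. Evaluate the standard form [assuming y > 2]: now 3*y**2*cos(4*y)/8 - 3*y*sin(4*y)/16 + log(y - 4) - log(y - 3) - 4*log(y - 2) + log(y - 1) + 2*log(y + 3) - log(y + 5) - 3*cos(4*y)/64 + ∫(-2/(y**2 + 4)) dy.
Step 13. Evaluate the standard form: now 3*y**2*cos(4*y)/8 - 3*y*sin(4*y)/16 + log(y - 4) - log(y - 3) - 4*log(y - 2) + log(y - 1) + 2*log(y + 3) - log(y + 5) - 3*cos(4*y)/64 - atan(y/2).
Answer: 3*y**2*cos(4*y)/8 - 3*y*sin(4*y)/16 + log(y - 4) - log(y - 3) - 4*log(y - 2) + log(y - 1) + 2*log(y + 3) - log(y + 5) - 3*cos(4*y)/64 - atan(y/2).


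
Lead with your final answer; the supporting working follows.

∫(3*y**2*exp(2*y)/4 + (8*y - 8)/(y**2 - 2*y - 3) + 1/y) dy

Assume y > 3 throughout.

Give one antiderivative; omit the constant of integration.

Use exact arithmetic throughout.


The answer is 3*y**2*exp(2*y)/8 - 3*y*exp(2*y)/8 + 3*exp(2*y)/16 + log(y) + 4*log(y - 3) + 4*log(y + 1).
Step 1. Rewrite: now ∫(1/y) dy + ∫(3*y**2*exp(2*y)/4) dy + ∫((8*y - 8)/(y**2 - 2*y - 3)) dy.
Step 2. Evaluate the standard form [assuming y > 0]: now log(y) + ∫(3*y**2*exp(2*y)/4) dy + ∫((8*y - 8)/(y**2 - 2*y - 3)) dy.
Step 3. Integrate ∫(3*y**2*exp(2*y)/4) dy by parts with u = y**2, dv = (3*exp(2*y)/4) dy, so v = 3*exp(2*y)/8: now 3*y**2*exp(2*y)/8 + log(y) + ∫(-3*y*exp(2*y)/4) dy + ∫((8*y - 8)/(y**2 - 2*y - 3)) dy.
Step 4. Integrate ∫(-3*y*exp(2*y)/4) dy by parts with u = y, dv = (-3*exp(2*y)/4) dy, so v = -3*exp(2*y)/8: now 3*y**2*exp(2*y)/8 - 3*y*exp(2*y)/8 + log(y) + ∫((8*y - 8)/(y**2 - 2*y - 3)) dy + ∫(3*exp(2*y)/8) dy.
Step 5. Evaluate the standard form: now 3*y**2*exp(2*y)/8 - 3*y*exp(2*y)/8 + 3*exp(2*y)/16 + log(y) + ∫((8*y - 8)/(y**2 - 2*y - 3)) dy.
Step 6. Decompose ∫((8*y - 8)/(y**2 - 2*y - 3)) dy by partial fractions, (8*y - 8)/(y**2 - 2*y - 3) = 4/(y + 1) + 4/(y - 3): now 3*y**2*exp(2*y)/8 - 3*y*exp(2*y)/8 + 3*exp(2*y)/16 + log(y) + ∫(4/(y - 3)) dy + ∫(4/(y + 1)) dy.
Step 7. Evaluate the standard form [assuming y > -1]: now 3*y**2*exp(2*y)/8 - 3*y*exp(2*y)/8 + 3*exp(2*y)/16 + log(y) + 4*log(y + 1) + ∫(4/(y - 3)) dy.
Step 8. Evaluate the standard form [assuming y > 3]: now 3*y**2*exp(2*y)/8 - 3*y*exp(2*y)/8 + 3*exp(2*y)/16 + log(y) + 4*log(y - 3) + 4*log(y + 1).
Answer: 3*y**2*exp(2*y)/8 - 3*y*exp(2*y)/8 + 3*exp(2*y)/16 + log(y) + 4*log(y - 3) + 4*log(y + 1).


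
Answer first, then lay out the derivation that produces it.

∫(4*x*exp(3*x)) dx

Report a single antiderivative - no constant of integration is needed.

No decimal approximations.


The answer is 4*x*exp(3*x)/3 - 4*exp(3*x)/9.
Step 1. Integrate ∫(4*x*exp(3*x)) dx by parts with u = x, dv = (4*exp(3*x)) dx, so v = 4*exp(3*x)/3: now 4*x*exp(3*x)/3 + ∫(-4*exp(3*x)/3) dx.
Step 2. Evaluate the standard form: now 4*x*exp(3*x)/3 - 4*exp(3*x)/9.
Answer: 4*x*exp(3*x)/3 - 4*exp(3*x)/9.


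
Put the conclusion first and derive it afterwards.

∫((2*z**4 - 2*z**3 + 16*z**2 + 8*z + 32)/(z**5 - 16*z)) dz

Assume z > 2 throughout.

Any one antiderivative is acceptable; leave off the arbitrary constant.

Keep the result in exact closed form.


The answer is -2*log(z) + 2*log(z - 2) + 2*log(z + 2) - atan(z/2).
Step 1. Decompose ∫((2*z**4 - 2*z**3 + 16*z**2 + 8*z + 32)/(z**5 - 16*z)) dz by partial fractions, (2*z**4 - 2*z**3 + 16*z**2 + 8*z + 32)/(z**5 - 16*z) = -2/(z**2 + 4) + 2/(z + 2) + 2/(z - 2) - 2/z: now ∫(-2/z) dz + ∫(2/(z - 2)) dz + ∫(2/(z + 2)) dz + ∫(-2/(z**2 + 4)) dz.
Step 2. Evaluate the standard form [assuming z > -2]: now 2*log(z + 2) + ∫(-2/z) dz + ∫(2/(z - 2)) dz + ∫(-2/(z**2 + 4)) dz.
Step 3. Evaluate the standard form [assuming z > 0]: now -2*log(z) + 2*log(z + 2) + ∫(2/(z - 2)) dz + ∫(-2/(z**2 + 4)) dz.
Step 4. Evaluate the standard form [assuming z > 2]: now -2*log(z) + 2*log(z - 2) + 2*log(z + 2) + ∫(-2/(z**2 + 4)) dz.
Step 5. Evaluate the standard form: now -2*log(z) + 2*log(z - 2) + 2*log(z + 2) - atan(z/2).
Answer: -2*log(z) + 2*log(z - 2) + 2*log(z + 2) - atan(z/2).


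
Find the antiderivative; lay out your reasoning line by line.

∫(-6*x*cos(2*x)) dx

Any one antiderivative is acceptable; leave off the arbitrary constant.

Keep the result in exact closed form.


Step 1. Integrate ∫(-6*x*cos(2*x)) dx by parts with u = x, dv = (-6*cos(2*x)) dx, so v = -3*sin(2*x): now -3*x*sin(2*x) + ∫(3*sin(2*x)) dx.
Step 2. Evaluate the standard form: now -3*x*sin(2*x) - 3*cos(2*x)/2.
Answer: -3*x*sin(2*x) - 3*cos(2*x)/2.


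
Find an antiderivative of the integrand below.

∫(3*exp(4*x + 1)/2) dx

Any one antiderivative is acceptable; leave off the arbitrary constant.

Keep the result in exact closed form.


Answer: 3*exp(4*x + 1)/8.


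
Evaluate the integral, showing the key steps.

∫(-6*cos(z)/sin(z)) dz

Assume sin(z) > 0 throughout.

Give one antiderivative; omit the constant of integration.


Step 1. Substitute u = sin(z), turning ∫(-6*cos(z)/sin(z)) dz into ∫(-6/u) du: now ∫(-6/u) du.
Step 2. Evaluate the standard form [assuming u > 0]: now -6*log(u).
Step 3. Substitute back u = sin(z): now -6*log(sin(z)).
Answer: -6*log(sin(z)).


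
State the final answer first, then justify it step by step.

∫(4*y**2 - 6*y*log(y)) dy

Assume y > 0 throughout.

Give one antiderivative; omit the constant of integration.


The answer is 4*y**3/3 - 3*y**2*log(y) + 3*y**2/2.
Step 1. Rewrite: now ∫(4*y**2) dy + ∫(-6*y*log(y)) dy.
Step 2. Integrate ∫(-6*y*log(y)) dy by parts with u = log(y), dv = (-6*y) dy, so v = -3*y**2 [assuming y > 0]: now -3*y**2*log(y) + ∫(3*y) dy + ∫(4*y**2) dy.
Step 3. Evaluate the standard form: now -3*y**2*log(y) + 3*y**2/2 + ∫(4*y**2) dy.
Step 4. Evaluate the standard form: now 4*y**3/3 - 3*y**2*log(y) + 3*y**2/2.
Answer: 4*y**3/3 - 3*y**2*log(y) + 3*y**2/2.


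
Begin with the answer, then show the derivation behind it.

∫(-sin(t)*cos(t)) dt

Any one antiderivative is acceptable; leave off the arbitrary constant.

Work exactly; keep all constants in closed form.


The answer is -sin(t)**2/2.
Step 1. Substitute u = sin(t), turning ∫(-sin(t)*cos(t)) dt into ∫(-u) du: now ∫(-u) du.
Step 2. Evaluate the standard form: now -u**2/2.
Step 3. Substitute back u = sin(t): now -sin(t)**2/2.
Answer: -sin(t)**2/2.


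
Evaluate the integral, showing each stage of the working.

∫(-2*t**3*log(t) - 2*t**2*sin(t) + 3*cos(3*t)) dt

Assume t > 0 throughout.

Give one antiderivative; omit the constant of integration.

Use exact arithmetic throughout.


Step 1. Rewrite: now ∫(-2*t**2*sin(t)) dt + ∫(-2*t**3*log(t)) dt + ∫(3*cos(3*t)) dt.
Step 2. Evaluate the standard form: now sin(3*t) + ∫(-2*t**2*sin(t)) dt + ∫(-2*t**3*log(t)) dt.
Step 3. Integrate ∫(-2*t**2*sin(t)) dt by parts with u = t**2, dv = (-2*sin(t)) dt, so v = 2*cos(t): now 2*t**2*cos(t) + sin(3*t) + ∫(-4*t*cos(t)) dt + ∫(-2*t**3*log(t)) dt.
Step 4. Integrate ∫(-4*t*cos(t)) dt by parts with u = t, dv = (-4*cos(t)) dt, so v = -4*sin(t): now 2*t**2*cos(t) - 4*t*sin(t) + sin(3*t) + ∫(-2*t**3*log(t)) dt + ∫(4*sin(t)) dt.
Step 5. Evaluate the standard form: now 2*t**2*cos(t) - 4*t*sin(t) + sin(3*t) - 4*cos(t) + ∫(-2*t**3*log(t)) dt.
Step 6. Integrate ∫(-2*t**3*log(t)) dt by parts with u = log(t), dv = (-2*t**3) dt, so v = -t**4/2 [assuming t > 0]: now -t**4*log(t)/2 + 2*t**2*cos(t) - 4*t*sin(t) + sin(3*t) - 4*cos(t) + ∫(t**3/2) dt.
Step 7. Evaluate the standard form: now -t**4*log(t)/2 + t**4/8 + 2*t**2*cos(t) - 4*t*sin(t) + sin(3*t) - 4*cos(t).
Answer: -t**4*log(t)/2 + t**4/8 + 2*t**2*cos(t) - 4*t*sin(t) + sin(3*t) - 4*cos(t).


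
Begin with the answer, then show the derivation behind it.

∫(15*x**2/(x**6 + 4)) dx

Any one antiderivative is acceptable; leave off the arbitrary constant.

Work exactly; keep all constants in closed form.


The answer is 5*atan(x**3/2)/2.
Step 1. Substitute u = x**3, turning ∫(15*x**2/(x**6 + 4)) dx into ∫(5/(u**2 + 4)) du: now ∫(5/(u**2 + 4)) du.
Step 2. Evaluate the standard form: now 5*atan(u/2)/2.
Step 3. Substitute back u = x**3: now 5*atan(x**3/2)/2.
Answer: 5*atan(x**3/2)/2.


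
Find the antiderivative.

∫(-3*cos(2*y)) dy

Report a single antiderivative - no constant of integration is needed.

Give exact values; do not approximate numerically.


Answer: -3*sin(2*y)/2.


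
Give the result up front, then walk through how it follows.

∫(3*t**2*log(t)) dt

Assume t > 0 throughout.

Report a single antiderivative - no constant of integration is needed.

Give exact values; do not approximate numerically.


The answer is t**3*log(t) - t**3/3.
Step 1. Integrate ∫(3*t**2*log(t)) dt by parts with u = log(t), dv = (3*t**2) dt, so v = t**3 [assuming t > 0]: now t**3*log(t) + ∫(-t**2) dt.
Step 2. Evaluate the standard form: now t**3*log(t) - t**3/3.
Answer: t**3*log(t) - t**3/3.


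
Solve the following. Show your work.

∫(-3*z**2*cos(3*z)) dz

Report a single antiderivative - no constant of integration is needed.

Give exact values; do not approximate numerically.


Step 1. Integrate ∫(-3*z**2*cos(3*z)) dz by parts with u = z**2, dv = (-3*cos(3*z)) dz, so v = -sin(3*z): now -z**2*sin(3*z) + ∫(2*z*sin(3*z)) dz.
Step 2. Integrate ∫(2*z*sin(3*z)) dz by parts with u = z, dv = (2*sin(3*z)) dz, so v = -2*cos(3*z)/3: now -z**2*sin(3*z) - 2*z*cos(3*z)/3 + ∫(2*cos(3*z)/3) dz.
Step 3. Evaluate the standard form: now -z**2*sin(3*z) - 2*z*cos(3*z)/3 + 2*sin(3*z)/9.
Answer: -z**2*sin(3*z) - 2*z*cos(3*z)/3 + 2*sin(3*z)/9.


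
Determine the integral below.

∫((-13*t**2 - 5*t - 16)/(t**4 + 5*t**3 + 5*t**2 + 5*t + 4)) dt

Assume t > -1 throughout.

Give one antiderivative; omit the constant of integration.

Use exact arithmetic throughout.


Answer: -4*log(t + 1) + 4*log(t + 4) - atan(t).


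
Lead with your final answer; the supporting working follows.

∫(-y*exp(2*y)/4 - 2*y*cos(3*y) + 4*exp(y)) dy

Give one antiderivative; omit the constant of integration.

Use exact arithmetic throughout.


The answer is -y*exp(2*y)/8 - 2*y*sin(3*y)/3 + exp(2*y)/16 + 4*exp(y) - 2*cos(3*y)/9.
Step 1. Rewrite: now ∫(-y*exp(2*y)/4) dy + ∫(-2*y*cos(3*y)) dy + ∫(4*exp(y)) dy.
Step 2. Integrate ∫(-y*exp(2*y)/4) dy by parts with u = y, dv = (-exp(2*y)/4) dy, so v = -exp(2*y)/8: now -y*exp(2*y)/8 + ∫(-2*y*cos(3*y)) dy + ∫(4*exp(y)) dy + ∫(exp(2*y)/8) dy.
Step 3. Evaluate the standard form: now -y*exp(2*y)/8 + exp(2*y)/16 + ∫(-2*y*cos(3*y)) dy + ∫(4*exp(y)) dy.
Step 4. Evaluate the standard form: now -y*exp(2*y)/8 + exp(2*y)/16 + 4*exp(y) + ∫(-2*y*cos(3*y)) dy.
Step 5. Integrate ∫(-2*y*cos(3*y)) dy by parts with u = y, dv = (-2*cos(3*y)) dy, so v = -2*sin(3*y)/3: now -y*exp(2*y)/8 - 2*y*sin(3*y)/3 + exp(2*y)/16 + 4*exp(y) + ∫(2*sin(3*y)/3) dy.
Step 6. Evaluate the standard form: now -y*exp(2*y)/8 - 2*y*sin(3*y)/3 + exp(2*y)/16 + 4*exp(y) - 2*cos(3*y)/9.
Answer: -y*exp(2*y)/8 - 2*y*sin(3*y)/3 + exp(2*y)/16 + 4*exp(y) - 2*cos(3*y)/9.


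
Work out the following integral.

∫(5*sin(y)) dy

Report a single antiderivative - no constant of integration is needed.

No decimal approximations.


Answer: -5*cos(y).


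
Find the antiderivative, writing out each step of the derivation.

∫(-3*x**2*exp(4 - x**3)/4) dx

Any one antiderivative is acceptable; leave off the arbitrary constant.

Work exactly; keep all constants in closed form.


Step 1. Substitute u = x**3 - 4, turning ∫(-3*x**2*exp(4 - x**3)/4) dx into ∫(-exp(-u)/4) du: now ∫(-exp(-u)/4) du.
Step 2. Evaluate the standard form: now exp(-u)/4.
Step 3. Substitute back u = x**3 - 4: now exp(4 - x**3)/4.
Answer: exp(4 - x**3)/4.


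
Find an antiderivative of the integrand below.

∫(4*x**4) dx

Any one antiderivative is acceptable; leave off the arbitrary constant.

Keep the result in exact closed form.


Answer: 4*x**5/5.


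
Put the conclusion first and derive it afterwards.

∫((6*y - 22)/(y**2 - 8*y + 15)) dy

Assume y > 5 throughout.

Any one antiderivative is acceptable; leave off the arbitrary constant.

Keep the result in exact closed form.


The answer is 4*log(y - 5) + 2*log(y - 3).
Step 1. Decompose ∫((6*y - 22)/(y**2 - 8*y + 15)) dy by partial fractions, (6*y - 22)/(y**2 - 8*y + 15) = 2/(y - 3) + 4/(y - 5): now ∫(4/(y - 5)) dy + ∫(2/(y - 3)) dy.
Step 2. Evaluate the standard form [assuming y > 3]: now 2*log(y - 3) + ∫(4/(y - 5)) dy.
Step 3. Evaluate the standard form [assuming y > 5]: now 4*log(y - 5) + 2*log(y - 3).
Answer: 4*log(y - 5) + 2*log(y - 3).


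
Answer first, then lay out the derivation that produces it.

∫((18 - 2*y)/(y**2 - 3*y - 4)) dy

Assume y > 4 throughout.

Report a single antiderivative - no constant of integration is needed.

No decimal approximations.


The answer is 2*log(y - 4) - 4*log(y + 1).
Step 1. Decompose ∫((18 - 2*y)/(y**2 - 3*y - 4)) dy by partial fractions, (18 - 2*y)/(y**2 - 3*y - 4) = -4/(y + 1) + 2/(y - 4): now ∫(2/(y - 4)) dy + ∫(-4/(y + 1)) dy.
Step 2. Evaluate the standard form [assuming y > 4]: now 2*log(y - 4) + ∫(-4/(y + 1)) dy.
Step 3. Evaluate the standard form [assuming y > -1]: now 2*log(y - 4) - 4*log(y + 1).
Answer: 2*log(y - 4) - 4*log(y + 1).


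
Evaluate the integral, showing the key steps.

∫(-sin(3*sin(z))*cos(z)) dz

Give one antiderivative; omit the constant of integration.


Step 1. Substitute u = sin(z), turning ∫(-sin(3*sin(z))*cos(z)) dz into ∫(-sin(3*u)) du: now ∫(-sin(3*u)) du.
Step 2. Evaluate the standard form: now cos(3*u)/3.
Step 3. Substitute back u = sin(z): now cos(3*sin(z))/3.
Answer: cos(3*sin(z))/3.


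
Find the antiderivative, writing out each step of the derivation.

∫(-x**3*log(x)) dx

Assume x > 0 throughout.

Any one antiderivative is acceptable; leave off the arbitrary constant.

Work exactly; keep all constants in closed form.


Step 1. Integrate ∫(-x**3*log(x)) dx by parts with u = log(x), dv = (-x**3) dx, so v = -x**4/4 [assuming x > 0]: now -x**4*log(x)/4 + ∫(x**3/4) dx.
Step 2. Evaluate the standard form: now -x**4*log(x)/4 + x**4/16.
Answer: -x**4*log(x)/4 + x**4/16.


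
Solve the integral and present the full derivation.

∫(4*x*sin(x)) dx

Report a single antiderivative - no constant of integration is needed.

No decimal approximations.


Step 1. Integrate ∫(4*x*sin(x)) dx by parts with u = x, dv = (4*sin(x)) dx, so v = -4*cos(x): now -4*x*cos(x) + ∫(4*cos(x)) dx.
Step 2. Evaluate the standard form: now -4*x*cos(x) + 4*sin(x).
Answer: -4*x*cos(x) + 4*sin(x).


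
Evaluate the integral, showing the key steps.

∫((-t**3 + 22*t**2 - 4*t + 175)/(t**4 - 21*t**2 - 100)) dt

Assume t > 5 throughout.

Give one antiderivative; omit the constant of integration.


Step 1. Decompose ∫((-t**3 + 22*t**2 - 4*t + 175)/(t**4 - 21*t**2 - 100)) dt by partial fractions, (-t**3 + 22*t**2 - 4*t + 175)/(t**4 - 21*t**2 - 100) = -3/(t**2 + 4) - 3/(t + 5) + 2/(t - 5): now ∫(2/(t - 5)) dt + ∫(-3/(t + 5)) dt + ∫(-3/(t**2 + 4)) dt.
Step 2. Evaluate the standard form [assuming t > -5]: now -3*log(t + 5) + ∫(2/(t - 5)) dt + ∫(-3/(t**2 + 4)) dt.
Step 3. Evaluate the standard form [assuming t > 5]: now 2*log(t - 5) - 3*log(t + 5) + ∫(-3/(t**2 + 4)) dt.
Step 4. Evaluate the standard form: now 2*log(t - 5) - 3*log(t + 5) - 3*atan(t/2)/2.
Answer: 2*log(t - 5) - 3*log(t + 5) - 3*atan(t/2)/2.


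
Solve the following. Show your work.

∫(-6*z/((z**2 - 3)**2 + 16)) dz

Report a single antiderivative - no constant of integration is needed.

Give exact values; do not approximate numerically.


Step 1. Substitute u = z**2 - 3, turning ∫(-6*z/((z**2 - 3)**2 + 16)) dz into ∫(-3/(u**2 + 16)) du: now ∫(-3/(u**2 + 16)) du.
Step 2. Evaluate the standard form: now -3*atan(u/4)/4.
Step 3. Substitute back u = z**2 - 3: now -3*atan(z**2/4 - 3/4)/4.
Answer: -3*atan(z**2/4 - 3/4)/4.


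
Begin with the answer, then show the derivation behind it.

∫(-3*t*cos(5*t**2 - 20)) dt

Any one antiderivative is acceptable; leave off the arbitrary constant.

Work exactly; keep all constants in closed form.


The answer is -3*sin(5*t**2 - 20)/10.
Step 1. Substitute u = t**2 - 4, turning ∫(-3*t*cos(5*t**2 - 20)) dt into ∫(-3*cos(5*u)/2) du: now ∫(-3*cos(5*u)/2) du.
Step 2. Evaluate the standard form: now -3*sin(5*u)/10.
Step 3. Substitute back u = t**2 - 4: now -3*sin(5*t**2 - 20)/10.
Answer: -3*sin(5*t**2 - 20)/10.


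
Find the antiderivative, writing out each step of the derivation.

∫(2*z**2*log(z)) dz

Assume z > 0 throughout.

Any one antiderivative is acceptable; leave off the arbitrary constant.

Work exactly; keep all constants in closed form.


Step 1. Integrate ∫(2*z**2*log(z)) dz by parts with u = log(z), dv = (2*z**2) dz, so v = 2*z**3/3 [assuming z > 0]: now 2*z**3*log(z)/3 + ∫(-2*z**2/3) dz.
Step 2. Evaluate the standard form: now 2*z**3*log(z)/3 - 2*z**3/9.
Answer: 2*z**3*log(z)/3 - 2*z**3/9.


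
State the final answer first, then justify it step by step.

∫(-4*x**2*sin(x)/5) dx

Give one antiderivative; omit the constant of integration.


The answer is 4*x**2*cos(x)/5 - 8*x*sin(x)/5 - 8*cos(x)/5.
Step 1. Integrate ∫(-4*x**2*sin(x)/5) dx by parts with u = x**2, dv = (-4*sin(x)/5) dx, so v = 4*cos(x)/5: now 4*x**2*cos(x)/5 + ∫(-8*x*cos(x)/5) dx.
Step 2. Integrate ∫(-8*x*cos(x)/5) dx by parts with u = x, dv = (-8*cos(x)/5) dx, so v = -8*sin(x)/5: now 4*x**2*cos(x)/5 - 8*x*sin(x)/5 + ∫(8*sin(x)/5) dx.
Step 3. Evaluate the standard form: now 4*x**2*cos(x)/5 - 8*x*sin(x)/5 - 8*cos(x)/5.
Answer: 4*x**2*cos(x)/5 - 8*x*sin(x)/5 - 8*cos(x)/5.


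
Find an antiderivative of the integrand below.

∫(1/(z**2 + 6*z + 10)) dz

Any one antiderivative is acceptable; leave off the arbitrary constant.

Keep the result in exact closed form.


Answer: atan(z + 3).


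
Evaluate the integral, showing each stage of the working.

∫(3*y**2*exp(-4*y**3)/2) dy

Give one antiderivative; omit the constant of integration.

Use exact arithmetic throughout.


Step 1. Substitute u = y**3, turning ∫(3*y**2*exp(-4*y**3)/2) dy into ∫(exp(-4*u)/2) du: now ∫(exp(-4*u)/2) du.
Step 2. Evaluate the standard form: now -exp(-4*u)/8.
Step 3. Substitute back u = y**3: now -exp(-4*y**3)/8.
Answer: -exp(-4*y**3)/8.


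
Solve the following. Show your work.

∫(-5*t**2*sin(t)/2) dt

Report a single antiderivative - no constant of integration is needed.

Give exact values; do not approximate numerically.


Step 1. Integrate ∫(-5*t**2*sin(t)/2) dt by parts with u = t**2, dv = (-5*sin(t)/2) dt, so v = 5*cos(t)/2: now 5*t**2*cos(t)/2 + ∫(-5*t*cos(t)) dt.
Step 2. Integrate ∫(-5*t*cos(t)) dt by parts with u = t, dv = (-5*cos(t)) dt, so v = -5*sin(t): now 5*t**2*cos(t)/2 - 5*t*sin(t) + ∫(5*sin(t)) dt.
Step 3. Evaluate the standard form: now 5*t**2*cos(t)/2 - 5*t*sin(t) - 5*cos(t).
Answer: 5*t**2*cos(t)/2 - 5*t*sin(t) - 5*cos(t).


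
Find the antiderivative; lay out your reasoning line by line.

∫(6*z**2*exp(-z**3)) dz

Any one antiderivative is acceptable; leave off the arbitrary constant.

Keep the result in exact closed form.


Step 1. Substitute u = z**3, turning ∫(6*z**2*exp(-z**3)) dz into ∫(2*exp(-u)) du: now ∫(2*exp(-u)) du.
Step 2. Evaluate the standard form: now -2*exp(-u).
Step 3. Substitute back u = z**3: now -2*exp(-z**3).
Answer: -2*exp(-z**3).


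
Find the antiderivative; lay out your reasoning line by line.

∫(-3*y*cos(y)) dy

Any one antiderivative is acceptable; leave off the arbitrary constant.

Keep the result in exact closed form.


Step 1. Integrate ∫(-3*y*cos(y)) dy by parts with u = y, dv = (-3*cos(y)) dy, so v = -3*sin(y): now -3*y*sin(y) + ∫(3*sin(y)) dy.
Step 2. Evaluate the standard form: now -3*y*sin(y) - 3*cos(y).
Answer: -3*y*sin(y) - 3*cos(y).


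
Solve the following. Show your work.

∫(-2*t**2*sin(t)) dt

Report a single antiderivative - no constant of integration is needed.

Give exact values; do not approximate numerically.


Step 1. Integrate ∫(-2*t**2*sin(t)) dt by parts with u = t**2, dv = (-2*sin(t)) dt, so v = 2*cos(t): now 2*t**2*cos(t) + ∫(-4*t*cos(t)) dt.
Step 2. Integrate ∫(-4*t*cos(t)) dt by parts with u = t, dv = (-4*cos(t)) dt, so v = -4*sin(t): now 2*t**2*cos(t) - 4*t*sin(t) + ∫(4*sin(t)) dt.
Step 3. Evaluate the standard form: now 2*t**2*cos(t) - 4*t*sin(t) - 4*cos(t).
Answer: 2*t**2*cos(t) - 4*t*sin(t) - 4*cos(t).


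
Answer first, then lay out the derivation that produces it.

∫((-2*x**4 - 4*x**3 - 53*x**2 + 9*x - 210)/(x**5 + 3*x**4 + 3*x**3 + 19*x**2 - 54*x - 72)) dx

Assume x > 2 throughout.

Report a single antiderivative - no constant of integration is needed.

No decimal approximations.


The answer is -2*log(x - 2) + 3*log(x + 1) - 3*log(x + 4) - atan(x/3).
Step 1. Decompose ∫((-2*x**4 - 4*x**3 - 53*x**2 + 9*x - 210)/(x**5 + 3*x**4 + 3*x**3 + 19*x**2 - 54*x - 72)) dx by partial fractions, (-2*x**4 - 4*x**3 - 53*x**2 + 9*x - 210)/(x**5 + 3*x**4 + 3*x**3 + 19*x**2 - 54*x - 72) = -3/(x**2 + 9) - 3/(x + 4) + 3/(x + 1) - 2/(x - 2): now ∫(-2/(x - 2)) dx + ∫(3/(x + 1)) dx + ∫(-3/(x + 4)) dx + ∫(-3/(x**2 + 9)) dx.
Step 2. Evaluate the standard form [assuming x > -4]: now -3*log(x + 4) + ∫(-2/(x - 2)) dx + ∫(3/(x + 1)) dx + ∫(-3/(x**2 + 9)) dx.
Step 3. Evaluate the standard form [assuming x > -1]: now 3*log(x + 1) - 3*log(x + 4) + ∫(-2/(x - 2)) dx + ∫(-3/(x**2 + 9)) dx.
Step 4. Evaluate the standard form [assuming x > 2]: now -2*log(x - 2) + 3*log(x + 1) - 3*log(x + 4) + ∫(-3/(x**2 + 9)) dx.
Step 5. Evaluate the standard form: now -2*log(x - 2) + 3*log(x + 1) - 3*log(x + 4) - atan(x/3).
Answer: -2*log(x - 2) + 3*log(x + 1) - 3*log(x + 4) - atan(x/3).


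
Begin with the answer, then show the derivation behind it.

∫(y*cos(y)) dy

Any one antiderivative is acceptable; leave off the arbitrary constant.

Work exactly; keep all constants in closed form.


The answer is y*sin(y) + cos(y).
Step 1. Integrate ∫(y*cos(y)) dy by parts with u = y, dv = (cos(y)) dy, so v = sin(y): now y*sin(y) + ∫(-sin(y)) dy.
Step 2. Evaluate the standard form: now y*sin(y) + cos(y).
Answer: y*sin(y) + cos(y).


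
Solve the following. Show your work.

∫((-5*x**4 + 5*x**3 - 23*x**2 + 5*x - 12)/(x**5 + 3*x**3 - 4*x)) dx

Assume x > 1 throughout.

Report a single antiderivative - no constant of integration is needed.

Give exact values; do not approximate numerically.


Step 1. Decompose ∫((-5*x**4 + 5*x**3 - 23*x**2 + 5*x - 12)/(x**5 + 3*x**3 - 4*x)) dx by partial fractions, (-5*x**4 + 5*x**3 - 23*x**2 + 5*x - 12)/(x**5 + 3*x**3 - 4*x) = 3/(x**2 + 4) - 5/(x + 1) - 3/(x - 1) + 3/x: now ∫(3/x) dx + ∫(-3/(x - 1)) dx + ∫(-5/(x + 1)) dx + ∫(3/(x**2 + 4)) dx.
Step 2. Evaluate the standard form [assuming x > 1]: now -3*log(x - 1) + ∫(3/x) dx + ∫(-5/(x + 1)) dx + ∫(3/(x**2 + 4)) dx.
Step 3. Evaluate the standard form [assuming x > -1]: now -3*log(x - 1) - 5*log(x + 1) + ∫(3/x) dx + ∫(3/(x**2 + 4)) dx.
Step 4. Evaluate the standard form [assuming x > 0]: now 3*log(x) - 3*log(x - 1) - 5*log(x + 1) + ∫(3/(x**2 + 4)) dx.
Step 5. Evaluate the standard form: now 3*log(x) - 3*log(x - 1) - 5*log(x + 1) + 3*atan(x/2)/2.
Answer: 3*log(x) - 3*log(x - 1) - 5*log(x + 1) + 3*atan(x/2)/2.


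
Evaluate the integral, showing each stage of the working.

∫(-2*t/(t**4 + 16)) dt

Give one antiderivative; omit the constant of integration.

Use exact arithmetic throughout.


Step 1. Substitute u = t**2, turning ∫(-2*t/(t**4 + 16)) dt into ∫(-1/(u**2 + 16)) du: now ∫(-1/(u**2 + 16)) du.
Step 2. Evaluate the standard form: now -atan(u/4)/4.
Step 3. Substitute back u = t**2: now -atan(t**2/4)/4.
Answer: -atan(t**2/4)/4.


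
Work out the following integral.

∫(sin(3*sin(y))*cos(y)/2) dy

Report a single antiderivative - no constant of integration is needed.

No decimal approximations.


Answer: -cos(3*sin(y))/6.


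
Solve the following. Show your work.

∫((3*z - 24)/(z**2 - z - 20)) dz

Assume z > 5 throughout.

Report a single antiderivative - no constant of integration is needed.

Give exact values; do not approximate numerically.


Step 1. Decompose ∫((3*z - 24)/(z**2 - z - 20)) dz by partial fractions, (3*z - 24)/(z**2 - z - 20) = 4/(z + 4) - 1/(z - 5): now ∫(-1/(z - 5)) dz + ∫(4/(z + 4)) dz.
Step 2. Evaluate the standard form [assuming z > 5]: now -log(z - 5) + ∫(4/(z + 4)) dz.
Step 3. Evaluate the standard form [assuming z > -4]: now -log(z - 5) + 4*log(z + 4).
Answer: -log(z - 5) + 4*log(z + 4).
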